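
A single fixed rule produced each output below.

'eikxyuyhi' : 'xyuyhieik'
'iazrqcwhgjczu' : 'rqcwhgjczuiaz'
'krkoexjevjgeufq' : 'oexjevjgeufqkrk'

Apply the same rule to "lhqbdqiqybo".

The transformation: move the first 3 characters to the end (rotate left by 3).
Doing the same to "lhqbdqiqybo": "bdqiqybolhq".

bdqiqybolhq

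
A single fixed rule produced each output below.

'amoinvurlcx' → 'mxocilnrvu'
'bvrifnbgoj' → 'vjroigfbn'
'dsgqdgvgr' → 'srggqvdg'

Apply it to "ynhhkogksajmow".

nwhohmkjoagsk

Each output is the input with this applied: delete the first character, then take characters alternately from the front and the back (1st, last, 2nd, 2nd-last, ...).
For "ynhhkogksajmow", step one produces "nhhkogksajmow"; step two turns that into "nwhohmkjoagsk".
(Check on "amoinvurlcx": → "moinvurlcx" → "mxocilnrvu" ✓)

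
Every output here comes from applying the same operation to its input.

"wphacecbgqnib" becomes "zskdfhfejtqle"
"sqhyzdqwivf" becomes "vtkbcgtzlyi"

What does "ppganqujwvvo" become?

ssjdqtxmzyyr

In each case the input is transformed by: shift every letter 3 places forward in the alphabet (wrapping around).
Doing the same to "ppganqujwvvo": "ssjdqtxmzyyr".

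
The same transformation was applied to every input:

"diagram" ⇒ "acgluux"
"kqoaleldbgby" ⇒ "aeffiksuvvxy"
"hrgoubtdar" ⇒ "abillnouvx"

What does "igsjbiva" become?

Each output is the input with this applied: shift every letter 6 places backward in the alphabet (wrapping around), then sort the characters into alphabetical order.
Applying both steps to "igsjbiva": "camdvcpu", then "accdmpuv".

accdmpuv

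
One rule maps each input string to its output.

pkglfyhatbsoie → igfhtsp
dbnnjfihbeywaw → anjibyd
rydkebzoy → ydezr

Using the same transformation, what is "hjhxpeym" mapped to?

yhph

The transformation: keep every other character starting from the first (positions 1st, 3rd, 5th, ...), then swap the first and last characters.
Applying that to "hjhxpeym" gives "yhph".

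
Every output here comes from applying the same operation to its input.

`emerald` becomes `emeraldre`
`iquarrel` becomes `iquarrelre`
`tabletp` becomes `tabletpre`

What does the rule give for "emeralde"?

The pattern: append "re".
On "emeralde" that produces "emeraldere".

emeraldere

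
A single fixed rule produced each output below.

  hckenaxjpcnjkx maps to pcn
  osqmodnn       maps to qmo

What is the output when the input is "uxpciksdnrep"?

sdn

Each output is the input with this applied: move the last 3 characters to the front (rotate right by 3), then keep only the last 3 characters.
Applying both steps to "uxpciksdnrep": "repuxpciksdn", then "sdn".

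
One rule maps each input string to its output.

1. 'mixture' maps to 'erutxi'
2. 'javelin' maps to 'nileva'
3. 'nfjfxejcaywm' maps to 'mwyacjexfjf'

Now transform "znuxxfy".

The pattern: reverse the string, then delete the last character.
For "znuxxfy", step one produces "yfxxunz"; step two turns that into "yfxxun".

yfxxun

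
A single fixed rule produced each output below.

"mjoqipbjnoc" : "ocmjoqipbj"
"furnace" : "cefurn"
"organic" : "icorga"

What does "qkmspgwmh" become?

The transformation: move the last 3 characters to the front (rotate right by 3), then delete the first character.
Starting from "qkmspgwmh": after the first operation, "wmhqkmspg"; after the second, "mhqkmspg".

mhqkmspg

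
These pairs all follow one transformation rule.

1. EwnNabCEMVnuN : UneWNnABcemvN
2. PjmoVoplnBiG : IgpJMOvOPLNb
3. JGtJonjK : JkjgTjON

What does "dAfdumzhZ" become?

HzDaFDUMZ

In each case the input is transformed by: move the last 2 characters to the front (rotate right by 2), then flip the case of every letter.
Applying both steps to "dAfdumzhZ": "hZdAfdumz", then "HzDaFDUMZ".
(Check on "EwnNabCEMVnuN": → "uNEwnNabCEMVn" → "UneWNnABcemvN" ✓)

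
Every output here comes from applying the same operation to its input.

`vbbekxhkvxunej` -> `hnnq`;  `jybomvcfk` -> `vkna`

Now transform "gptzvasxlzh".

sbfl

The rule is to shift every letter 12 places forward in the alphabet (wrapping around), then keep only the first 4 characters.
Applying both steps to "gptzvasxlzh": "sbflhmejxlt", then "sbfl".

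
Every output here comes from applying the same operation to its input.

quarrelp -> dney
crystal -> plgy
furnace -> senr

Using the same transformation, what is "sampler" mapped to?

fzye

What's happening: keep every other character starting from the first (positions 1st, 3rd, 5th, ...), then shift every letter 13 places forward in the alphabet (wrapping around) — i.e. ROT13.
Working it through for "sampler": intermediate "smlr", final "fzye".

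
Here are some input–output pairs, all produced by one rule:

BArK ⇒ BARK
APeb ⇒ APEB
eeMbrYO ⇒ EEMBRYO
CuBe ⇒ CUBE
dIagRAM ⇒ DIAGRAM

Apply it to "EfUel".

EFUEL

The transformation: convert every letter to uppercase.
"EfUel" → "EFUEL".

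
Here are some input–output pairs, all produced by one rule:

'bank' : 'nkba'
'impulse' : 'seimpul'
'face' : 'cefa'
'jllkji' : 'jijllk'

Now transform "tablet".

The transformation: move the last 2 characters to the front (rotate right by 2).
On "tablet" that produces "ettabl".

ettabl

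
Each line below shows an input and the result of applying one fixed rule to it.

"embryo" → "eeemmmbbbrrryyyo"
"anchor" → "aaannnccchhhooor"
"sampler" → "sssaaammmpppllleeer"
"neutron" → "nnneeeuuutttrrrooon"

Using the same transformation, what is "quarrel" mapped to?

Rule — repeat every character 3 times, then delete the last 2 characters.
"quarrel" → "qqquuuaaarrrrrreeelll" → "qqquuuaaarrrrrreeel".

qqquuuaaarrrrrreeel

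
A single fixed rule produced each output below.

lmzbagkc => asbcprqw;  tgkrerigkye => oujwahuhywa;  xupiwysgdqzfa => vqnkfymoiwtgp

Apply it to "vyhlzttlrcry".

holoxbpjjbhs

Looking at the pairs, the operation is to shift every letter 10 places backward in the alphabet (wrapping around), then move the last 2 characters to the front (rotate right by 2).
Applying both steps to "vyhlzttlrcry": "loxbpjjbhsho", then "holoxbpjjbhs".
(Check on "lmzbagkc": → "bcprqwas" → "asbcprqw" ✓)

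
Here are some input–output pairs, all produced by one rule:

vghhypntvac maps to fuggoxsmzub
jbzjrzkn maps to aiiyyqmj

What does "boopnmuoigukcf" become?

naonlmntfhjteb

Rule — shift every letter 1 place backward in the alphabet (wrapping around), then swap each adjacent pair of characters (1↔2, 3↔4, ...).
On "boopnmuoigukcf": the first step gives "annomltnhftjbe", and the second then gives "naonlmntfhjteb".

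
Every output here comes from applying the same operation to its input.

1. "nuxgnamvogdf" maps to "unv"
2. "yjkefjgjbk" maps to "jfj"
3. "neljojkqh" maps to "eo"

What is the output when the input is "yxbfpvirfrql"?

xpr

Each output is the input with this applied: delete the last 2 characters, then keep one character in every 3, starting at position 2 (positions 2nd, 5th, 8th, ...).
Working it through for "yxbfpvirfrql": intermediate "yxbfpvirfr", final "xpr".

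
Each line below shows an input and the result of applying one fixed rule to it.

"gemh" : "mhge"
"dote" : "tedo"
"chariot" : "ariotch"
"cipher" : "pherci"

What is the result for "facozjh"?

cozjhfa

The transformation: move the first 2 characters to the end (rotate left by 2).
Doing the same to "facozjh": "cozjhfa".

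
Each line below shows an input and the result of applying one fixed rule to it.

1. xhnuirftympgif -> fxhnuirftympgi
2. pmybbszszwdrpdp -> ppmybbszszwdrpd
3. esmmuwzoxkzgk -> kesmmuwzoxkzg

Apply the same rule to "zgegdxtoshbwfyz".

The rule is to move the last character to the front.
Applying that to "zgegdxtoshbwfyz" gives "zzgegdxtoshbwfy".

zzgegdxtoshbwfy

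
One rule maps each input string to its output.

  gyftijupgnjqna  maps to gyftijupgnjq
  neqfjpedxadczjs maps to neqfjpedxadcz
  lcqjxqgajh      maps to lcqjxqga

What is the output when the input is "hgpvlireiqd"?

hgpvlirei

Each output is the input with this applied: delete the last 2 characters.
"hgpvlireiqd" → "hgpvlirei".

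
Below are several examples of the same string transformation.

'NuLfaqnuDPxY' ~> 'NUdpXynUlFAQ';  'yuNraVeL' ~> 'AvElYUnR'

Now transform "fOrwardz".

In each case the input is transformed by: flip the case of every letter, then swap the front and back halves of the string.
Starting from "fOrwardz": after the first operation, "FoRWARDZ"; after the second, "ARDZFoRW".
(Check on "yuNraVeL": → "YUnRAvEl" → "AvElYUnR" ✓)

ARDZFoRW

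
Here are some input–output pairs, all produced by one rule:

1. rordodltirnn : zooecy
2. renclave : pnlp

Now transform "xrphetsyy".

csej

Each output is the input with this applied: shift every letter 11 places forward in the alphabet (wrapping around), then keep every other character starting from the second (positions 2nd, 4th, 6th, ...).
For "xrphetsyy", step one produces "icaspedjj"; step two turns that into "csej".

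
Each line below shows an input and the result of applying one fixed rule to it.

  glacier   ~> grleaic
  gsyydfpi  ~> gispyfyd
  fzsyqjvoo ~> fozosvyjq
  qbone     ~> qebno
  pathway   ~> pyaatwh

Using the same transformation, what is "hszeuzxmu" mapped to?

husmzxezu

Rule — take characters alternately from the front and the back (1st, last, 2nd, 2nd-last, ...).
On "hszeuzxmu" that produces "husmzxezu".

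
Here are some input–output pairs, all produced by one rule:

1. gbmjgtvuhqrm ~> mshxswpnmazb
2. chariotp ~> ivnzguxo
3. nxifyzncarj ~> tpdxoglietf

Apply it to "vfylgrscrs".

bylxeirymx

The pattern: take characters alternately from the front and the back (1st, last, 2nd, 2nd-last, ...), then shift every letter 6 places forward in the alphabet (wrapping around).
"vfylgrscrs" → "vsfryclsgr" → "bylxeirymx".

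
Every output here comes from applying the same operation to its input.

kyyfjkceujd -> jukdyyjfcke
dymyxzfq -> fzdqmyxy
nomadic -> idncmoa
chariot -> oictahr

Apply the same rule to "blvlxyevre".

rvbevlxley

Looking at the pairs, the operation is to move the last 3 characters to the front (rotate right by 3), then swap each adjacent pair of characters (1↔2, 3↔4, ...).
For "blvlxyevre", step one produces "vreblvlxye"; step two turns that into "rvbevlxley".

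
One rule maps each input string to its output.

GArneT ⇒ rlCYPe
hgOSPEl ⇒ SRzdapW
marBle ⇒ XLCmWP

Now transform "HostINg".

Each output is the input with this applied: shift every letter 11 places forward in the alphabet (wrapping around), then flip the case of every letter.
Starting from "HostINg": after the first operation, "SzdeTYr"; after the second, "sZDEtyR".

sZDEtyR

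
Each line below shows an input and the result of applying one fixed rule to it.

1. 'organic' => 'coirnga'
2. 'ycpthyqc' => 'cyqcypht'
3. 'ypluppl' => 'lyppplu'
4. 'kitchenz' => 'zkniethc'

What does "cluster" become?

The pattern: take characters alternately from the front and the back (1st, last, 2nd, 2nd-last, ...), then swap each adjacent pair of characters (1↔2, 3↔4, ...).
On "cluster" that produces "rceltus".

rceltus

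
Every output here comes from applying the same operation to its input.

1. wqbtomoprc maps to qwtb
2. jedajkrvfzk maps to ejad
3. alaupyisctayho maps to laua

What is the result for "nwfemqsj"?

wnef

What's happening: swap each adjacent pair of characters (1↔2, 3↔4, ...), then keep only the first 4 characters.
So "nwfemqsj" becomes "wnef".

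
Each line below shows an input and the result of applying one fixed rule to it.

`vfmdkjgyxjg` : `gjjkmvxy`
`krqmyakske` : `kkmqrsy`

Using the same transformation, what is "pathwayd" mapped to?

hptwy

What's happening: sort the characters into alphabetical order, then delete the first 3 characters.
So "pathwayd" becomes "hptwy".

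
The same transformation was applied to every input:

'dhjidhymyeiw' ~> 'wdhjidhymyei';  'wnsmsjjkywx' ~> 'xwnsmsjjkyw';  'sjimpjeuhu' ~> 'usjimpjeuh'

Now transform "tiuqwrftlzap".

ptiuqwrftlza

In each case the input is transformed by: move the last character to the front.
Applying that to "tiuqwrftlzap" gives "ptiuqwrftlza".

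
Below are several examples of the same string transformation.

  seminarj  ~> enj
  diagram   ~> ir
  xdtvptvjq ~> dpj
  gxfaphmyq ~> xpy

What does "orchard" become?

Rule — keep one character in every 3, starting at position 2 (positions 2nd, 5th, 8th, ...).
On "orchard" that produces "ra".

ra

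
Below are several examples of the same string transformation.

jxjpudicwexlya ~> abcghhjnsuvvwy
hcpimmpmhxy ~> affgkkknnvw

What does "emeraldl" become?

The transformation: shift every letter 2 places backward in the alphabet (wrapping around), then sort the characters into alphabetical order.
"emeraldl" → "ckcpyjbj" → "bccjjkpy".

bccjjkpy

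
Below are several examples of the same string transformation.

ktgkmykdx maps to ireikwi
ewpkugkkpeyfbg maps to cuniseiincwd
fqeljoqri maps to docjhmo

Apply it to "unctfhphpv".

slardfnf

Each output is the input with this applied: delete the last 2 characters, then shift every letter 2 places backward in the alphabet (wrapping around).
Applying both steps to "unctfhphpv": "unctfhph", then "slardfnf".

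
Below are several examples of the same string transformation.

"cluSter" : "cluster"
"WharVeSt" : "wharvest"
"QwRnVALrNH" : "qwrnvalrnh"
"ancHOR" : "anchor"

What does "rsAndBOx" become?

rsandbox

Looking at the pairs, the operation is to convert every letter to lowercase.
Doing the same to "rsAndBOx": "rsandbox".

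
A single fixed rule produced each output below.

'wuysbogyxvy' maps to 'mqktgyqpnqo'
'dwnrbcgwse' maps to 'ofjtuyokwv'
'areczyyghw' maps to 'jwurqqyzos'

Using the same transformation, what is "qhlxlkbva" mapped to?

Rule — shift every letter 8 places backward in the alphabet (wrapping around), then move the first character to the end.
On "qhlxlkbva": the first step gives "izdpdctns", and the second then gives "zdpdctnsi".

zdpdctnsi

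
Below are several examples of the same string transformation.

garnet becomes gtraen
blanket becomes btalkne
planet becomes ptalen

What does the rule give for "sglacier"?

In each case the input is transformed by: move the last character to the front, then swap each adjacent pair of characters (1↔2, 3↔4, ...).
"sglacier" → "rsglacie" → "srlgcaei".

srlgcaei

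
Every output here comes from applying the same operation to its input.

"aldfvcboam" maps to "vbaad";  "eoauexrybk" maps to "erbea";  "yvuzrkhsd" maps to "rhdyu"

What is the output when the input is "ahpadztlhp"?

Rule — keep every other character starting from the first (positions 1st, 3rd, 5th, ...), then move the last 3 characters to the front (rotate right by 3).
"ahpadztlhp" → "apdth" → "dthap".

dthap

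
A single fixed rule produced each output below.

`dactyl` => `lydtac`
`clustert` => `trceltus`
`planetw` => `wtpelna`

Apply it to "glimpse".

Looking at the pairs, the operation is to move the last character to the front, then take characters alternately from the front and the back (1st, last, 2nd, 2nd-last, ...).
For "glimpse" the result is "esgplmi".

esgplmi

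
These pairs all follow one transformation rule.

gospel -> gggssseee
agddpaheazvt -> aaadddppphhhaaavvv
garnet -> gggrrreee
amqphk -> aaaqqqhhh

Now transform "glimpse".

gggiiipppeee

Each output is the input with this applied: keep every other character starting from the first (positions 1st, 3rd, 5th, ...), then repeat every character 3 times.
Starting from "glimpse": after the first operation, "gipe"; after the second, "gggiiipppeee".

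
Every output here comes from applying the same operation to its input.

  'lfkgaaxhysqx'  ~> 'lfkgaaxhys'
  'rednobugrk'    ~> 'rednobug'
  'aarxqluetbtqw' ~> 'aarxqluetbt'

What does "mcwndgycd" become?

mcwndgy

Each output is the input with this applied: delete the last 2 characters.
So "mcwndgycd" becomes "mcwndgy".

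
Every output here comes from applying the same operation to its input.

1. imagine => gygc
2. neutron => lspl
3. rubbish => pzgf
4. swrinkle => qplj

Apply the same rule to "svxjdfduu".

The rule is to keep every other character starting from the first (positions 1st, 3rd, 5th, ...), then shift every letter 2 places backward in the alphabet (wrapping around).
For "svxjdfduu", step one produces "sxddu"; step two turns that into "qvbbs".

qvbbs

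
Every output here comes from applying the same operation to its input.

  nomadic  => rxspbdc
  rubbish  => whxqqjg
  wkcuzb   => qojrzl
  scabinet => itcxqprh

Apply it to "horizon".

The transformation: reverse the string, then shift every letter 11 places backward in the alphabet (wrapping around).
"horizon" → "noziroh" → "cdoxgdw".

cdoxgdw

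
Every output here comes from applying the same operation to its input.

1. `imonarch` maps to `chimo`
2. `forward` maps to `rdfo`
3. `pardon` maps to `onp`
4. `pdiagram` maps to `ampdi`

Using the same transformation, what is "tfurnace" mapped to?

The rule is to move the last 2 characters to the front (rotate right by 2), then delete the last 3 characters.
For "tfurnace", step one produces "cetfurna"; step two turns that into "cetfu".

cetfu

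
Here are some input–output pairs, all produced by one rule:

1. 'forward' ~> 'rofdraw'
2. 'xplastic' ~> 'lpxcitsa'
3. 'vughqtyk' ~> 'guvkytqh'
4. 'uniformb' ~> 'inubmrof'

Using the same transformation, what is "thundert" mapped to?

Looking at the pairs, the operation is to move the first 3 characters to the end (rotate left by 3), then reverse the string.
"thundert" → "ndertthu" → "uhttredn".

uhttredn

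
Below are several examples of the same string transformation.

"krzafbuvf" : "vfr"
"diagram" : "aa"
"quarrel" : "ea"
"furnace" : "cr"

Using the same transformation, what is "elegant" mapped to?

ne

The rule is to reverse the string, then keep one character in every 3, starting at position 2 (positions 2nd, 5th, 8th, ...).
Starting from "elegant": after the first operation, "tnagele"; after the second, "ne".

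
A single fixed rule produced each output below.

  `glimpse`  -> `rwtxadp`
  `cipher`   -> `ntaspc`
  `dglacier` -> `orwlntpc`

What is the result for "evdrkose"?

The transformation: shift every letter 11 places forward in the alphabet (wrapping around).
On "evdrkose" that produces "pgocvzdp".

pgocvzdp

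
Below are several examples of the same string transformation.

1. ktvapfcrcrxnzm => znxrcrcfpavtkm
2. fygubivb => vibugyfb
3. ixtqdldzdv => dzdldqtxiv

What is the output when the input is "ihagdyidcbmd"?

The transformation: reverse the string, then move the first character to the end.
For "ihagdyidcbmd", step one produces "dmbcdiydgahi"; step two turns that into "mbcdiydgahid".

mbcdiydgahid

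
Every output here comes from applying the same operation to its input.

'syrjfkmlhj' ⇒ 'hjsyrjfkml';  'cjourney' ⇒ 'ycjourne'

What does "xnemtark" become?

kxnemtar

What's happening: swap the front and back halves of the string, then move the first 3 characters to the end (rotate left by 3).
Starting from "xnemtark": after the first operation, "tarkxnem"; after the second, "kxnemtar".
(Check on "cjourney": → "rneycjou" → "ycjourne" ✓)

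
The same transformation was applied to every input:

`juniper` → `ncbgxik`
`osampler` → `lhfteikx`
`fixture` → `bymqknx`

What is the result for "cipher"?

What's happening: swap each adjacent pair of characters (1↔2, 3↔4, ...), then shift every letter 7 places backward in the alphabet (wrapping around).
Doing the same to "cipher": "bvaikx".

bvaikx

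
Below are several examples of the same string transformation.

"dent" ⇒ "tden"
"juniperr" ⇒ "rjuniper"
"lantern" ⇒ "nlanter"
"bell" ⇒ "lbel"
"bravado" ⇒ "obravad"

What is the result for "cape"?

ecap

What's happening: move the last character to the front.
"cape" → "ecap".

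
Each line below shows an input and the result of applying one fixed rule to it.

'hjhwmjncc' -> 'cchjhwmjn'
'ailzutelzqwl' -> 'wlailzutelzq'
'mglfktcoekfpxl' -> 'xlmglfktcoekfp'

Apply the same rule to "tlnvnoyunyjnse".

The pattern: move the last 2 characters to the front (rotate right by 2).
For "tlnvnoyunyjnse" the result is "setlnvnoyunyjn".

setlnvnoyunyjn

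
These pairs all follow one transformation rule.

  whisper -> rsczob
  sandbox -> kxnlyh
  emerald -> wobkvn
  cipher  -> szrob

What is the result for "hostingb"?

ycdsxql

The transformation: shift every letter 10 places forward in the alphabet (wrapping around), then delete the first character.
Starting from "hostingb": after the first operation, "rycdsxql"; after the second, "ycdsxql".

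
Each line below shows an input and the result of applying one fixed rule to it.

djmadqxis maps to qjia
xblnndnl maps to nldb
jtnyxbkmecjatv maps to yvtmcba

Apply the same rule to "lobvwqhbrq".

The rule is to keep every other character starting from the second (positions 2nd, 4th, 6th, ...), then sort the characters into reverse alphabetical order.
Working it through for "lobvwqhbrq": intermediate "ovqbq", final "vqqob".
(Check on "jtnyxbkmecjatv": → "tybmcav" → "yvtmcba" ✓)

vqqob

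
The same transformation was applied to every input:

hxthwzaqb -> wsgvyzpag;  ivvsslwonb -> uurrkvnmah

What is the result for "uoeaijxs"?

ndzhiwrt

What's happening: shift every letter 1 place backward in the alphabet (wrapping around), then move the first character to the end.
"uoeaijxs" → "tndzhiwr" → "ndzhiwrt".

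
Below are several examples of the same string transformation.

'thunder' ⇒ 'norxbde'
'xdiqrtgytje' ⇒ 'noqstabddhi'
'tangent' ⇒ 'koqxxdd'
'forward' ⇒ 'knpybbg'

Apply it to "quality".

ksvadei

The pattern: sort the characters into alphabetical order, then shift every letter 10 places forward in the alphabet (wrapping around).
On "quality": the first step gives "ailqtuy", and the second then gives "ksvadei".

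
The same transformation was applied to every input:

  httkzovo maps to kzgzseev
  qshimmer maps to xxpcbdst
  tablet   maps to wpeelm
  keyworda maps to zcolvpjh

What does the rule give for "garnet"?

yperlc

In each case the input is transformed by: swap the front and back halves of the string, then shift every letter 11 places forward in the alphabet (wrapping around).
For "garnet", step one produces "netgar"; step two turns that into "yperlc".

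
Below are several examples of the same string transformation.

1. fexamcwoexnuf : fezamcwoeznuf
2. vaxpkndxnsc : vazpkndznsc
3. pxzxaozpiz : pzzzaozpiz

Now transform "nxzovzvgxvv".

What's happening: replace every "x" with "z".
So "nxzovzvgxvv" becomes "nzzovzvgzvv".

nzzovzvgzvv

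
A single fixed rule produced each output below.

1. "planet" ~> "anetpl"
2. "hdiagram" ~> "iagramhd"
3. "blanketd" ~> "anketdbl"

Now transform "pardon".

rdonpa

The rule is to move the first 2 characters to the end (rotate left by 2).
Applying that to "pardon" gives "rdonpa".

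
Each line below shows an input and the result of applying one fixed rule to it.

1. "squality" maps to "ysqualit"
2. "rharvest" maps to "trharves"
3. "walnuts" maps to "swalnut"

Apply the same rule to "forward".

dforwar

Looking at the pairs, the operation is to move the last character to the front.
Applying that to "forward" gives "dforwar".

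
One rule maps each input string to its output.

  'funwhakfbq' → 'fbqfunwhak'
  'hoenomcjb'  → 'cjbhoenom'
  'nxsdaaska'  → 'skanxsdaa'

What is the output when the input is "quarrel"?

What's happening: move the last 3 characters to the front (rotate right by 3).
"quarrel" → "relquar".

relquar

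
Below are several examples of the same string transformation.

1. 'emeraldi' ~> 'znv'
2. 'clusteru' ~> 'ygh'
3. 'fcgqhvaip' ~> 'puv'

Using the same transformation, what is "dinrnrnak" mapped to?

van

The pattern: keep one character in every 3, starting at position 2 (positions 2nd, 5th, 8th, ...), then shift every letter 13 places forward in the alphabet (wrapping around) — i.e. ROT13.
For "dinrnrnak", step one produces "ina"; step two turns that into "van".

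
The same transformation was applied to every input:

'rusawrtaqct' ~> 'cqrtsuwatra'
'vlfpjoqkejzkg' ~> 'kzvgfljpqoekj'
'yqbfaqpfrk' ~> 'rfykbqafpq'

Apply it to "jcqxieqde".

dqjeqcixe

Rule — move the last 3 characters to the front (rotate right by 3), then swap each adjacent pair of characters (1↔2, 3↔4, ...).
"jcqxieqde" → "qdejcqxie" → "dqjeqcixe".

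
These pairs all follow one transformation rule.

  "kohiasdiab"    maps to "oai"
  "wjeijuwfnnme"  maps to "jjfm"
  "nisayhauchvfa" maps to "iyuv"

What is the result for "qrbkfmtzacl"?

In each case the input is transformed by: keep one character in every 3, starting at position 2 (positions 2nd, 5th, 8th, ...).
On "qrbkfmtzacl" that produces "rfzl".

rfzl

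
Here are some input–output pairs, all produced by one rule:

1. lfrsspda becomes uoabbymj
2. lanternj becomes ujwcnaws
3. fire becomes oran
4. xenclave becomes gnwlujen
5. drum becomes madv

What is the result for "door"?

mxxa

In each case the input is transformed by: shift every letter 9 places forward in the alphabet (wrapping around).
On "door" that produces "mxxa".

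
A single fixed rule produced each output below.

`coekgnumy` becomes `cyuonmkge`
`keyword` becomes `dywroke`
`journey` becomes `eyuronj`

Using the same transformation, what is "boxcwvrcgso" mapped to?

bxwvsroogcc

In each case the input is transformed by: sort the characters into reverse alphabetical order, then move the last character to the front.
For "boxcwvrcgso", step one produces "xwvsroogccb"; step two turns that into "bxwvsroogcc".
(Check on "keyword": → "ywroked" → "dywroke" ✓)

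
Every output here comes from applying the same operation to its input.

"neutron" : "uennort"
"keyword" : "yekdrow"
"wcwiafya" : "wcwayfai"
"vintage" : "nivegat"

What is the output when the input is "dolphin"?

The transformation: reverse the string, then move the last 3 characters to the front (rotate right by 3).
For "dolphin", step one produces "nihplod"; step two turns that into "lodnihp".

lodnihp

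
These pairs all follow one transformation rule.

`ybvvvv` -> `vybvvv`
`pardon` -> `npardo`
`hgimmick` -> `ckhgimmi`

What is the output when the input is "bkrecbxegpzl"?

gpzlbkrecbxe

What's happening: swap the front and back halves of the string, then move the first 2 characters to the end (rotate left by 2).
On "bkrecbxegpzl" that produces "gpzlbkrecbxe".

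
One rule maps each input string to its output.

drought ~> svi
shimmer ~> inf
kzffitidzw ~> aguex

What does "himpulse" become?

jqmf

In each case the input is transformed by: shift every letter 1 place forward in the alphabet (wrapping around), then keep every other character starting from the second (positions 2nd, 4th, 6th, ...).
Starting from "himpulse": after the first operation, "ijnqvmtf"; after the second, "jqmf".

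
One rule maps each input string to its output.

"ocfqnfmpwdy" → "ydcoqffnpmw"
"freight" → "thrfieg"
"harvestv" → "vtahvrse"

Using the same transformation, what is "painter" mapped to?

The transformation: move the last 2 characters to the front (rotate right by 2), then swap each adjacent pair of characters (1↔2, 3↔4, ...).
For "painter", step one produces "erpaint"; step two turns that into "reapnit".

reapnit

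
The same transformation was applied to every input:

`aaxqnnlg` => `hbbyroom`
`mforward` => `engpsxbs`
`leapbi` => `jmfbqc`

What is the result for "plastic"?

dqmbtuj

Looking at the pairs, the operation is to shift every letter 1 place forward in the alphabet (wrapping around), then move the last character to the front.
On "plastic": the first step gives "qmbtujd", and the second then gives "dqmbtuj".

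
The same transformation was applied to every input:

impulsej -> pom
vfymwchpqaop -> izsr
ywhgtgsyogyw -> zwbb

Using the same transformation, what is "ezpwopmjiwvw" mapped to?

Looking at the pairs, the operation is to keep one character in every 3, starting at position 2 (positions 2nd, 5th, 8th, ...), then shift every letter 3 places forward in the alphabet (wrapping around).
"ezpwopmjiwvw" → "zojv" → "crmy".

crmy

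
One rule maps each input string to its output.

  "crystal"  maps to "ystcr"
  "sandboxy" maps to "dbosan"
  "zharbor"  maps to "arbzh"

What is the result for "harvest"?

rveha

Looking at the pairs, the operation is to delete the last 2 characters, then move the last 3 characters to the front (rotate right by 3).
For "harvest", step one produces "harve"; step two turns that into "rveha".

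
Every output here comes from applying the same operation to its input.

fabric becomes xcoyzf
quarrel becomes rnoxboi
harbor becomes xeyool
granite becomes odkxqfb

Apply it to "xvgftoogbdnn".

Looking at the pairs, the operation is to shift every letter 3 places backward in the alphabet (wrapping around), then swap each adjacent pair of characters (1↔2, 3↔4, ...).
For "xvgftoogbdnn", step one produces "usdcqlldyakk"; step two turns that into "sucdlqdlaykk".

sucdlqdlaykk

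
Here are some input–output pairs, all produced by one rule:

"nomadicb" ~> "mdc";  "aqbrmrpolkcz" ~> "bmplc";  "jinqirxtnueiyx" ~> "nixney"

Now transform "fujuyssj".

jys

What's happening: delete the first 2 characters, then keep every other character starting from the first (positions 1st, 3rd, 5th, ...).
Working it through for "fujuyssj": intermediate "juyssj", final "jys".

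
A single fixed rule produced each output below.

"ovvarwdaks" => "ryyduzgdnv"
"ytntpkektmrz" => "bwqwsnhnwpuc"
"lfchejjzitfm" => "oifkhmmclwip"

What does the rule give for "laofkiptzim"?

odrinlswclp

Each output is the input with this applied: shift every letter 3 places forward in the alphabet (wrapping around).
So "laofkiptzim" becomes "odrinlswclp".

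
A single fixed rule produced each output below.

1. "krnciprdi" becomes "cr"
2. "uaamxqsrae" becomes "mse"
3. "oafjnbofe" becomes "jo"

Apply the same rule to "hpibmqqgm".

bq

Each output is the input with this applied: delete the first 2 characters, then keep one character in every 3, starting at position 2 (positions 2nd, 5th, 8th, ...).
Doing the same to "hpibmqqgm": "bq".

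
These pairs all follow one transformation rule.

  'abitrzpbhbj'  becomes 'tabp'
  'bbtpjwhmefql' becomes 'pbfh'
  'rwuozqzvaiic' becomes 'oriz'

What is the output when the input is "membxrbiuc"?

The transformation: keep one character in every 3, starting at position 1 (positions 1st, 4th, 7th, ...), then swap each adjacent pair of characters (1↔2, 3↔4, ...).
On "membxrbiuc": the first step gives "mbbc", and the second then gives "bmcb".

bmcb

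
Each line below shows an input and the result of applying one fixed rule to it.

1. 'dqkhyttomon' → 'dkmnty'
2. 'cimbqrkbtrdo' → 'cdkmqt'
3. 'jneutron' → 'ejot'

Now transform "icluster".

In each case the input is transformed by: keep every other character starting from the first (positions 1st, 3rd, 5th, ...), then sort the characters into alphabetical order.
Doing the same to "icluster": "eils".

eils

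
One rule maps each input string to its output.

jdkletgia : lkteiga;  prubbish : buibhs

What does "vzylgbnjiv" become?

lybgjnvi

The transformation: swap each adjacent pair of characters (1↔2, 3↔4, ...), then delete the first 2 characters.
Starting from "vzylgbnjiv": after the first operation, "zvlybgjnvi"; after the second, "lybgjnvi".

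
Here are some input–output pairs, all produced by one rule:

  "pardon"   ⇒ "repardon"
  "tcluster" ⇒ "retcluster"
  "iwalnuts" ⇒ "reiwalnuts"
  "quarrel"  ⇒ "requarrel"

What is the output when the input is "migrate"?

Rule — prepend "re".
Applying that to "migrate" gives "remigrate".

remigrate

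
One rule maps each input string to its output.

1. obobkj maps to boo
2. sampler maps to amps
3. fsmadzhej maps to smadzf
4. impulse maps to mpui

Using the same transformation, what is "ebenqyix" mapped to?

The pattern: delete the last 3 characters, then move the first character to the end.
"ebenqyix" → "benqe".

benqe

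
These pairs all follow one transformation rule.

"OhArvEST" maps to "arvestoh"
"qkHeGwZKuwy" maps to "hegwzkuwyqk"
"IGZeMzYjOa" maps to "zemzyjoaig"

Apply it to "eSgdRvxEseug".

The rule is to move the first 2 characters to the end (rotate left by 2), then convert every letter to lowercase.
"eSgdRvxEseug" → "gdRvxEseugeS" → "gdrvxeseuges".
(Check on "OhArvEST": → "ArvESTOh" → "arvestoh" ✓)

gdrvxeseuges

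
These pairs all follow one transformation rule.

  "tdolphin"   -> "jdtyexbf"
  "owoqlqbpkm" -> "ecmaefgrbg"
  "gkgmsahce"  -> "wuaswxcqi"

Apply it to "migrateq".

cgyuwjhq

The rule is to shift every letter 10 places backward in the alphabet (wrapping around), then take characters alternately from the front and the back (1st, last, 2nd, 2nd-last, ...).
Working it through for "migrateq": intermediate "cywhqjug", final "cgyuwjhq".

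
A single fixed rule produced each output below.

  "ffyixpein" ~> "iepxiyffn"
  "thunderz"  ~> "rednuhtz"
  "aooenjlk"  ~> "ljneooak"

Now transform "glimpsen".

In each case the input is transformed by: reverse the string, then move the first character to the end.
Doing the same to "glimpsen": "espmilgn".
(Check on "ffyixpein": → "niepxiyff" → "iepxiyffn" ✓)

espmilgn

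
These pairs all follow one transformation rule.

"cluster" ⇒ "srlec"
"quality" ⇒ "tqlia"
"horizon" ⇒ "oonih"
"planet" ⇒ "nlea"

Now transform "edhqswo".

What's happening: sort the characters into reverse alphabetical order, then delete the first 2 characters.
On "edhqswo" that produces "qohed".
(Check on "horizon": → "zroonih" → "oonih" ✓)

qohed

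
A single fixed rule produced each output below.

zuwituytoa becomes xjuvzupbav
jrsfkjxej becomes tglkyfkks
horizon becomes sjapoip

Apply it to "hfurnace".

The rule is to shift every letter 1 place forward in the alphabet (wrapping around), then move the first 2 characters to the end (rotate left by 2).
"hfurnace" → "igvsobdf" → "vsobdfig".

vsobdfig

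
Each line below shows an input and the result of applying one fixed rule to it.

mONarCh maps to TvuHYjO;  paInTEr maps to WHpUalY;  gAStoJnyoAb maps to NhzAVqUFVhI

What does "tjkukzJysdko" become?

AQRBRGqFZKRV

The pattern: flip the case of every letter, then shift every letter 7 places forward in the alphabet (wrapping around).
"tjkukzJysdko" → "TJKUKZjYSDKO" → "AQRBRGqFZKRV".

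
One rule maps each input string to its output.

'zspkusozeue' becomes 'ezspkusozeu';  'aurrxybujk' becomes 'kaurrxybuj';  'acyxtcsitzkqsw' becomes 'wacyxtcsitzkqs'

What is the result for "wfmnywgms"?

What's happening: move the last character to the front.
Applying that to "wfmnywgms" gives "swfmnywgm".

swfmnywgm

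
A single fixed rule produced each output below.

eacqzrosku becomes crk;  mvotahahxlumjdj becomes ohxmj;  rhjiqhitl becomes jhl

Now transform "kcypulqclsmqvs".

The rule is to keep one character in every 3, starting at position 3 (positions 3rd, 6th, 9th, ...).
So "kcypulqclsmqvs" becomes "yllq".

yllq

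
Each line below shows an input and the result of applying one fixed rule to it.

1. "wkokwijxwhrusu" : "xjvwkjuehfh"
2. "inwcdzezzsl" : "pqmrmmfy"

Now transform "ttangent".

atrag

In each case the input is transformed by: delete the first 3 characters, then shift every letter 13 places forward in the alphabet (wrapping around) — i.e. ROT13.
On "ttangent": the first step gives "ngent", and the second then gives "atrag".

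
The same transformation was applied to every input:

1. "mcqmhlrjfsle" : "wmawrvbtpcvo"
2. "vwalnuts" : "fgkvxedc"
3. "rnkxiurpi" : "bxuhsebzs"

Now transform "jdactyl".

The pattern: shift every letter 10 places forward in the alphabet (wrapping around).
For "jdactyl" the result is "tnkmdiv".

tnkmdiv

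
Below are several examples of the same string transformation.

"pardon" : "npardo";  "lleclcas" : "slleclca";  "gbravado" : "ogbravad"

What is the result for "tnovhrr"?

rtnovhr

In each case the input is transformed by: move the last character to the front.
"tnovhrr" → "rtnovhr".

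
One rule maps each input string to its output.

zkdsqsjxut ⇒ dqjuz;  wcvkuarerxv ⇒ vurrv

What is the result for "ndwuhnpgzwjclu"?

whpzjln

What's happening: move the first character to the end, then keep every other character starting from the second (positions 2nd, 4th, 6th, ...).
"ndwuhnpgzwjclu" → "dwuhnpgzwjclun" → "whpzjln".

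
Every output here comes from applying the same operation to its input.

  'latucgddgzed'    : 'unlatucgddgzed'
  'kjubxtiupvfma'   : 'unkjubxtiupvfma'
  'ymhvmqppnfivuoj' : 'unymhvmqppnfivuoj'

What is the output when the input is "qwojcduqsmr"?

unqwojcduqsmr

What's happening: prepend "un".
"qwojcduqsmr" → "unqwojcduqsmr".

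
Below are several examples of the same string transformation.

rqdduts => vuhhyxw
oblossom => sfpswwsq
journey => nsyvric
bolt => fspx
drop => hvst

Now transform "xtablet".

bxefpix

In each case the input is transformed by: shift every letter 4 places forward in the alphabet (wrapping around).
For "xtablet" the result is "bxefpix".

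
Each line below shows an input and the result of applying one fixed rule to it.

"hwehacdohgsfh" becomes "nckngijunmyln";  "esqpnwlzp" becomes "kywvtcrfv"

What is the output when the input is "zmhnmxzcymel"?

In each case the input is transformed by: shift every letter 6 places forward in the alphabet (wrapping around).
On "zmhnmxzcymel" that produces "fsntsdfieskr".

fsntsdfieskr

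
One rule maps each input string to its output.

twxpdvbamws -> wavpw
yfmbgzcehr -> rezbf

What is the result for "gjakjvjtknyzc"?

Each output is the input with this applied: keep every other character starting from the second (positions 2nd, 4th, 6th, ...), then reverse the string.
Working it through for "gjakjvjtknyzc": intermediate "jkvtnz", final "zntvkj".

zntvkj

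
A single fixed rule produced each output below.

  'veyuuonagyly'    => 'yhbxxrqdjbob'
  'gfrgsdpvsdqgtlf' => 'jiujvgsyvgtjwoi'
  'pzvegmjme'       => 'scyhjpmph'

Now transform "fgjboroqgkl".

Each output is the input with this applied: shift every letter 3 places forward in the alphabet (wrapping around).
Doing the same to "fgjboroqgkl": "ijmerurtjno".

ijmerurtjno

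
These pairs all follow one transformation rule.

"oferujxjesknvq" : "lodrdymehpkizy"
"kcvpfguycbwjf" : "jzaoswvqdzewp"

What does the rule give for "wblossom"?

The transformation: shift every letter 6 places backward in the alphabet (wrapping around), then move the first 3 characters to the end (rotate left by 3).
Doing the same to "wblossom": "immigqvf".

immigqvf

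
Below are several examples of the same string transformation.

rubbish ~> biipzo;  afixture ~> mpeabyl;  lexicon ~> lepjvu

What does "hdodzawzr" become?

Looking at the pairs, the operation is to delete the first character, then shift every letter 7 places forward in the alphabet (wrapping around).
On "hdodzawzr" that produces "kvkghdgy".

kvkghdgy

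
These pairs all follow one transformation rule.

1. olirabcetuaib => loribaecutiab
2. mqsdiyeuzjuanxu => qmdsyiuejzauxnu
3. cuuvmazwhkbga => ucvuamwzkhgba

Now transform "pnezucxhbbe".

The transformation: swap each adjacent pair of characters (1↔2, 3↔4, ...).
Applying that to "pnezucxhbbe" gives "npzecuhxbbe".

npzecuhxbbe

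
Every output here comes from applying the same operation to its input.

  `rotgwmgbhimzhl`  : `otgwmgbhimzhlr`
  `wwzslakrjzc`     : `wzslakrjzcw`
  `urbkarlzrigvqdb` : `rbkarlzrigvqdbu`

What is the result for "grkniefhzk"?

What's happening: move the first character to the end.
Applying that to "grkniefhzk" gives "rkniefhzkg".

rkniefhzkg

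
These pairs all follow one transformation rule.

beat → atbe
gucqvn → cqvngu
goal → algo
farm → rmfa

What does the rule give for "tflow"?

Each output is the input with this applied: move the first 2 characters to the end (rotate left by 2).
On "tflow" that produces "lowtf".

lowtf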